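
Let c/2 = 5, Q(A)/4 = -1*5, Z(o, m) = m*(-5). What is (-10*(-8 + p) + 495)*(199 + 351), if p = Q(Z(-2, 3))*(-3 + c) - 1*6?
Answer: 1119250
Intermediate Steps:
Z(o, m) = -5*m
Q(A) = -20 (Q(A) = 4*(-1*5) = 4*(-5) = -20)
c = 10 (c = 2*5 = 10)
p = -146 (p = -20*(-3 + 10) - 1*6 = -20*7 - 6 = -140 - 6 = -146)
(-10*(-8 + p) + 495)*(199 + 351) = (-10*(-8 - 146) + 495)*(199 + 351) = (-10*(-154) + 495)*550 = (1540 + 495)*550 = 2035*550 = 1119250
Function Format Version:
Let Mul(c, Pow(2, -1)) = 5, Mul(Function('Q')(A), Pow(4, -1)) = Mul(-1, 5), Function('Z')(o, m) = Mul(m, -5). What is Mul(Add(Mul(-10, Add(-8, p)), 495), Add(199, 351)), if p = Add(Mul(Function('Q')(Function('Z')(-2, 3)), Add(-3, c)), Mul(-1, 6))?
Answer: 1119250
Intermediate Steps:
Function('Z')(o, m) = Mul(-5, m)
Function('Q')(A) = -20 (Function('Q')(A) = Mul(4, Mul(-1, 5)) = Mul(4, -5) = -20)
c = 10 (c = Mul(2, 5) = 10)
p = -146 (p = Add(Mul(-20, Add(-3, 10)), Mul(-1, 6)) = Add(Mul(-20, 7), -6) = Add(-140, -6) = -146)
Mul(Add(Mul(-10, Add(-8, p)), 495), Add(199, 351)) = Mul(Add(Mul(-10, Add(-8, -146)), 495), Add(199, 351)) = Mul(Add(Mul(-10, -154), 495), 550) = Mul(Add(1540, 495), 550) = Mul(2035, 550) = 1119250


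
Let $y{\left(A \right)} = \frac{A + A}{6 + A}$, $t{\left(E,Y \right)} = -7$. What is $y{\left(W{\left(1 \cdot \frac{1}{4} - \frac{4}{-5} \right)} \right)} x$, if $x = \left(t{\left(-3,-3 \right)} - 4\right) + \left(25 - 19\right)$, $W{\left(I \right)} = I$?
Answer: $- \frac{70}{47} \approx -1.4894$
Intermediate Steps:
$x = -5$ ($x = \left(-7 - 4\right) + \left(25 - 19\right) = -11 + 6 = -5$)
$y{\left(A \right)} = \frac{2 A}{6 + A}$
$y{\left(W{\left(1 \cdot \frac{1}{4} - \frac{4}{-5} \right)} \right)} x = \frac{2 \left(1 \cdot \frac{1}{4} - \frac{4}{-5}\right)}{6 + \left(1 \cdot \frac{1}{4} - \frac{4}{-5}\right)} \left(-5\right) = \frac{2 \left(1 \cdot \frac{1}{4} - - \frac{4}{5}\right)}{6 + \left(1 \cdot \frac{1}{4} - - \frac{4}{5}\right)} \left(-5\right) = \frac{2 \left(\frac{1}{4} + \frac{4}{5}\right)}{6 + \left(\frac{1}{4} + \frac{4}{5}\right)} \left(-5\right) = 2 \cdot \frac{21}{20} \frac{1}{6 + \frac{21}{20}} \left(-5\right) = 2 \cdot \frac{21}{20} \frac{1}{\frac{141}{20}} \left(-5\right) = 2 \cdot \frac{21}{20} \cdot \frac{20}{141} \left(-5\right) = \frac{14}{47} \left(-5\right) = - \frac{70}{47}$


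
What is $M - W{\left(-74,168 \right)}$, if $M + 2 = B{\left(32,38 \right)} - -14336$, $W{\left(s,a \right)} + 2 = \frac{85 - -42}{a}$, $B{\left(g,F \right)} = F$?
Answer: $\frac{2414705}{168} \approx 14373.0$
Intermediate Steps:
$W{\left(s,a \right)} = -2 + \frac{127}{a}$ ($W{\left(s,a \right)} = -2 + \frac{85 - -42}{a} = -2 + \frac{85 + 42}{a} = -2 + \frac{127}{a}$)
$M = 14372$ ($M = -2 + \left(38 - -14336\right) = -2 + \left(38 + 14336\right) = -2 + 14374 = 14372$)
$M - W{\left(-74,168 \right)} = 14372 - \left(-2 + \frac{127}{168}\right) = 14372 - - \frac{209}{168} = 14372 + \frac{209}{168} = \frac{2414705}{168}$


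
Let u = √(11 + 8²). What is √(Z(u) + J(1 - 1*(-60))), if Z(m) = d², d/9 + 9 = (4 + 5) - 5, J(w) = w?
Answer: √2086 ≈ 45.673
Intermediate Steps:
u = 5*√3 (u = √(11 + 64) = √75 = 5*√3 ≈ 8.6602)
d = -45 (d = -81 + 9*((4 + 5) - 5) = -81 + 9*(9 - 5) = -81 + 9*4 = -81 + 36 = -45)
Z(m) = 2025 (Z(m) = (-45)² = 2025)
√(Z(u) + J(1 - 1*(-60))) = √(2025 + (1 - 1*(-60))) = √(2025 + (1 + 60)) = √(2025 + 61) = √2086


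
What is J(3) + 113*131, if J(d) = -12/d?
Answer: 14799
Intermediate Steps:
J(3) + 113*131 = -12/3 + 113*131 = -12*⅓ + 14803 = -4 + 14803 = 14799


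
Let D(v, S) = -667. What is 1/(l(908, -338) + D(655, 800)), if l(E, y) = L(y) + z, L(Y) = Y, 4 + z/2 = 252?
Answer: -1/509 ≈ -0.0019646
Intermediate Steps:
z = 496 (z = -8 + 2*252 = -8 + 504 = 496)
l(E, y) = 496 + y (l(E, y) = y + 496 = 496 + y)
1/(l(908, -338) + D(655, 800)) = 1/((496 - 338) - 667) = 1/(158 - 667) = 1/(-509) = -1/509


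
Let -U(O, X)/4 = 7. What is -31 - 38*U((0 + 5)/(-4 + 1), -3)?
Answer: 1033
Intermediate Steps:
U(O, X) = -28 (U(O, X) = -4*7 = -28)
-31 - 38*U((0 + 5)/(-4 + 1), -3) = -31 - 38*(-28) = -31 + 1064 = 1033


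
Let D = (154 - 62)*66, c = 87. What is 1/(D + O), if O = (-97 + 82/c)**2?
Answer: 7569/115798417 ≈ 6.5364e-5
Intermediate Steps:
O = 69839449/7569 (O = (-97 + 82/87)**2 = (-8357/87)**2 = 69839449/7569 ≈ 9227.0)
D = 6072 (D = 92*66 = 6072)
1/(D + O) = 1/(6072 + 69839449/7569) = 1/(115798417/7569) = 7569/115798417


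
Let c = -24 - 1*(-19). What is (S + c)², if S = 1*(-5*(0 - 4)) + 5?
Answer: 400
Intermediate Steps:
c = -5 (c = -24 + 19 = -5)
S = 25 (S = 1*(-5*(-4)) + 5 = 1*20 + 5 = 20 + 5 = 25)
(S + c)² = (25 - 5)² = 20² = 400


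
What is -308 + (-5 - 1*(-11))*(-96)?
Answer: -884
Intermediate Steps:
-308 + (-5 - 1*(-11))*(-96) = -308 + (-5 + 11)*(-96) = -308 + 6*(-96) = -308 - 576 = -884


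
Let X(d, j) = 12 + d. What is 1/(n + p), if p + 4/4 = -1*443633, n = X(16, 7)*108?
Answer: -1/440610 ≈ -2.2696e-6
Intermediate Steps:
n = 3024 (n = (12 + 16)*108 = 28*108 = 3024)
p = -443634 (p = -1 - 1*443633 = -1 - 443633 = -443634)
1/(n + p) = 1/(3024 - 443634) = 1/(-440610) = -1/440610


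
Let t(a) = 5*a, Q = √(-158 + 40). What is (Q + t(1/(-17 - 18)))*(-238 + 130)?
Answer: 108/7 - 108*I*√118 ≈ 15.429 - 1173.2*I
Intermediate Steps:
Q = I*√118 (Q = √(-118) = I*√118 ≈ 10.863*I)
(Q + t(1/(-17 - 18)))*(-238 + 130) = (I*√118 + 5/(-17 - 18))*(-238 + 130) = (I*√118 + 5/(-35))*(-108) = (I*√118 + 5*(-1/35))*(-108) = (I*√118 - ⅐)*(-108) = (-⅐ + I*√118)*(-108) = 108/7 - 108*I*√118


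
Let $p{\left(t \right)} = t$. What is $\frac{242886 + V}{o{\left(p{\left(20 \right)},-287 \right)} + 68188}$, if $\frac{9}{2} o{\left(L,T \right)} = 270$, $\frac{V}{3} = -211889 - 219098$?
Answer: $- \frac{1050075}{68248} \approx -15.386$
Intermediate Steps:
$V = -1292961$ ($V = 3 \left(-211889 - 219098\right) = 3 \left(-430987\right) = -1292961$)
$o{\left(L,T \right)} = 60$ ($o{\left(L,T \right)} = \frac{2}{9} \cdot 270 = 60$)
$\frac{242886 + V}{o{\left(p{\left(20 \right)},-287 \right)} + 68188} = \frac{242886 - 1292961}{60 + 68188} = - \frac{1050075}{68248}$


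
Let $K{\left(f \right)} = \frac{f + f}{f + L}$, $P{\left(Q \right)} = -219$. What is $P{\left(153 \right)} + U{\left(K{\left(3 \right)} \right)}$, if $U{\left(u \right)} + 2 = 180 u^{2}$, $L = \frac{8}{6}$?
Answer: $\frac{20971}{169} \approx 124.09$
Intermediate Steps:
$L = \frac{4}{3}$ ($L = 8 \cdot \frac{1}{6} = \frac{4}{3} \approx 1.3333$)
$K{\left(f \right)} = \frac{2 f}{\frac{4}{3} + f}$ ($K{\left(f \right)} = \frac{f + f}{f + \frac{4}{3}} = \frac{2 f}{\frac{4}{3} + f}$)
$U{\left(u \right)} = -2 + 180 u^{2}$
$P{\left(153 \right)} + U{\left(K{\left(3 \right)} \right)} = -219 - \left(2 - 180 \left(6 \cdot 3 \frac{1}{4 + 3 \cdot 3}\right)^{2}\right) = -219 - \left(2 - 180 \left(6 \cdot 3 \frac{1}{4 + 9}\right)^{2}\right) = -219 - \left(2 - 180 \left(6 \cdot 3 \cdot \frac{1}{13}\right)^{2}\right) = -219 - \left(2 - 180 \left(\frac{18}{13}\right)^{2}\right) = -219 + \left(-2 + 180 \cdot \frac{324}{169}\right) = -219 + \left(-2 + \frac{58320}{169}\right) = -219 + \frac{57982}{169} = \frac{20971}{169}$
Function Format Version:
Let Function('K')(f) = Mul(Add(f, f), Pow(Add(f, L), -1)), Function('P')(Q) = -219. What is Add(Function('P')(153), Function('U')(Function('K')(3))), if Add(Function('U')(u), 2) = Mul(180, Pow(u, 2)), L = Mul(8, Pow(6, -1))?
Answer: Rational(20971, 169) ≈ 124.09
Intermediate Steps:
L = Rational(4, 3) (L = Mul(8, Rational(1, 6)) = Rational(4, 3) ≈ 1.3333)
Function('K')(f) = Mul(2, f, Pow(Add(Rational(4, 3), f), -1)) (Function('K')(f) = Mul(Add(f, f), Pow(Add(f, Rational(4, 3)), -1)) = Mul(Mul(2, f), Pow(Add(Rational(4, 3), f), -1)) = Mul(2, f, Pow(Add(Rational(4, 3), f), -1)))
Function('U')(u) = Add(-2, Mul(180, Pow(u, 2)))
Add(Function('P')(153), Function('U')(Function('K')(3))) = Add(-219, Add(-2, Mul(180, Pow(Mul(6, 3, Pow(Add(4, Mul(3, 3)), -1)), 2)))) = Add(-219, Add(-2, Mul(180, Pow(Mul(6, 3, Pow(Add(4, 9), -1)), 2)))) = Add(-219, Add(-2, Mul(180, Pow(Mul(6, 3, Pow(13, -1)), 2)))) = Add(-219, Add(-2, Mul(180, Pow(Mul(6, 3, Rational(1, 13)), 2)))) = Add(-219, Add(-2, Mul(180, Pow(Rational(18, 13), 2)))) = Add(-219, Add(-2, Mul(180, Rational(324, 169)))) = Add(-219, Add(-2, Rational(58320, 169))) = Add(-219, Rational(57982, 169)) = Rational(20971, 169)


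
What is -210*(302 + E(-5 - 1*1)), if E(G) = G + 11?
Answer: -64470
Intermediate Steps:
E(G) = 11 + G
-210*(302 + E(-5 - 1*1)) = -210*(302 + (11 + (-5 - 1*1))) = -210*(302 + (11 + (-5 - 1))) = -210*(302 + (11 - 6)) = -210*(302 + 5) = -210*307 = -64470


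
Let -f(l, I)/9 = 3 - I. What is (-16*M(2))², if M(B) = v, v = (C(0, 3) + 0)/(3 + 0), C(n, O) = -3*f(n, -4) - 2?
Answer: 8952064/9 ≈ 9.9467e+5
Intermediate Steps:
f(l, I) = -27 + 9*I (f(l, I) = -9*(3 - I) = -27 + 9*I)
C(n, O) = 187 (C(n, O) = -3*(-27 + 9*(-4)) - 2 = -3*(-27 - 36) - 2 = -3*(-63) - 2 = 189 - 2 = 187)
v = 187/3 (v = (187 + 0)/(3 + 0) = 187/3 ≈ 62.333)
M(B) = 187/3
(-16*M(2))² = (-16*187/3)² = (-2992/3)² = 8952064/9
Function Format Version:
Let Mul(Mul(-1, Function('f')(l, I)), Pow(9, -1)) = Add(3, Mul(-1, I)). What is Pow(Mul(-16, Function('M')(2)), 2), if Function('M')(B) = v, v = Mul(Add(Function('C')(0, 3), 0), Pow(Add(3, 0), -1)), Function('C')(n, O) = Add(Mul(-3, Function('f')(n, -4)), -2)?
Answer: Rational(8952064, 9) ≈ 9.9467e+5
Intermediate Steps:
Function('f')(l, I) = Add(-27, Mul(9, I)) (Function('f')(l, I) = Mul(-9, Add(3, Mul(-1, I))) = Add(-27, Mul(9, I)))
Function('C')(n, O) = 187 (Function('C')(n, O) = Add(Mul(-3, Add(-27, Mul(9, -4))), -2) = Add(Mul(-3, Add(-27, -36)), -2) = Add(Mul(-3, -63), -2) = Add(189, -2) = 187)
v = Rational(187, 3) (v = Mul(Add(187, 0), Pow(Add(3, 0), -1)) = Mul(187, Pow(3, -1)) = Mul(187, Rational(1, 3)) = Rational(187, 3) ≈ 62.333)
Function('M')(B) = Rational(187, 3)
Pow(Mul(-16, Function('M')(2)), 2) = Pow(Mul(-16, Rational(187, 3)), 2) = Pow(Rational(-2992, 3), 2) = Rational(8952064, 9)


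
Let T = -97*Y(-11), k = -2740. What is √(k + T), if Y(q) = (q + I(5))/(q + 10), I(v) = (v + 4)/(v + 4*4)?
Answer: I*√184506/7 ≈ 61.363*I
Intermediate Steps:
I(v) = (4 + v)/(16 + v) (I(v) = (4 + v)/(v + 16) = (4 + v)/(16 + v))
Y(q) = (3/7 + q)/(10 + q) (Y(q) = (q + (4 + 5)/(16 + 5))/(q + 10) = (q + 9/21)/(10 + q) = (q + (1/21)*9)/(10 + q) = (q + 3/7)/(10 + q) = (3/7 + q)/(10 + q))
T = -7178/7 (T = -97*(3/7 - 11)/(10 - 11) = -97*(-74)/((-1)*7) = -(-97)*(-74)/7 = -97*74/7 = -7178/7 ≈ -1025.4)
√(k + T) = √(-2740 - 7178/7) = √(-26358/7) = I*√184506/7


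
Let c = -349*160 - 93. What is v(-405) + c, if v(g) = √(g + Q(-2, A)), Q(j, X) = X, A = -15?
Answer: -55933 + 2*I*√105 ≈ -55933.0 + 20.494*I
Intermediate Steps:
v(g) = √(-15 + g) (v(g) = √(g - 15) = √(-15 + g))
c = -55933 (c = -55840 - 93 = -55933)
v(-405) + c = √(-15 - 405) - 55933 = √(-420) - 55933 = 2*I*√105 - 55933 = -55933 + 2*I*√105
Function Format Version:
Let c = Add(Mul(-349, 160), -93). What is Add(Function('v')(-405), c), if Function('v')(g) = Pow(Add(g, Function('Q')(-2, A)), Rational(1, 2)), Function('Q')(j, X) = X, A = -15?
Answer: Add(-55933, Mul(2, I, Pow(105, Rational(1, 2)))) ≈ Add(-55933., Mul(20.494, I))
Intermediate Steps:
Function('v')(g) = Pow(Add(-15, g), Rational(1, 2)) (Function('v')(g) = Pow(Add(g, -15), Rational(1, 2)) = Pow(Add(-15, g), Rational(1, 2)))
c = -55933 (c = Add(-55840, -93) = -55933)
Add(Function('v')(-405), c) = Add(Pow(Add(-15, -405), Rational(1, 2)), -55933) = Add(Pow(-420, Rational(1, 2)), -55933) = Add(Mul(2, I, Pow(105, Rational(1, 2))), -55933) = Add(-55933, Mul(2, I, Pow(105, Rational(1, 2))))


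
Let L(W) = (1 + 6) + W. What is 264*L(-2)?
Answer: 1320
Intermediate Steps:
L(W) = 7 + W
264*L(-2) = 264*(7 - 2) = 264*5 = 1320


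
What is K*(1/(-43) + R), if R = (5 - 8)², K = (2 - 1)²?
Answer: 386/43 ≈ 8.9767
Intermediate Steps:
K = 1 (K = 1² = 1)
R = 9 (R = (-3)² = 9)
K*(1/(-43) + R) = 1*(1/(-43) + 9) = 1*(-1/43 + 9) = 1*(386/43) = 386/43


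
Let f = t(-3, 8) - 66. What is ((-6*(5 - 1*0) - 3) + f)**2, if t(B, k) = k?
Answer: 8281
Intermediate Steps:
f = -58 (f = 8 - 66 = -58)
((-6*(5 - 1*0) - 3) + f)**2 = ((-6*(5 - 1*0) - 3) - 58)**2 = ((-6*(5 + 0) - 3) - 58)**2 = ((-6*5 - 3) - 58)**2 = ((-30 - 3) - 58)**2 = (-33 - 58)**2 = (-91)**2 = 8281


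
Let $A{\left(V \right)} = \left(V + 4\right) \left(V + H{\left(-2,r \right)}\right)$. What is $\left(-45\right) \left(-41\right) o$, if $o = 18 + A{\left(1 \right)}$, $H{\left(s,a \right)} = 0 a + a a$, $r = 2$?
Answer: $79335$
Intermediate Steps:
$H{\left(s,a \right)} = a^{2}$ ($H{\left(s,a \right)} = 0 + a^{2} = a^{2}$)
$A{\left(V \right)} = \left(4 + V\right)^{2}$ ($A{\left(V \right)} = \left(V + 4\right) \left(V + 2^{2}\right) = \left(4 + V\right) \left(V + 4\right) = \left(4 + V\right) \left(4 + V\right) = \left(4 + V\right)^{2}$)
$o = 43$ ($o = 18 + \left(16 + 1^{2} + 8 \cdot 1\right) = 18 + \left(16 + 1 + 8\right) = 18 + 25 = 43$)
$\left(-45\right) \left(-41\right) o = \left(-45\right) \left(-41\right) 43 = 1845 \cdot 43 = 79335$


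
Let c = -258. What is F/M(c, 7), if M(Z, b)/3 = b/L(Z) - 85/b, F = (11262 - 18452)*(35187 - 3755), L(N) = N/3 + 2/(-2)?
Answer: 11469301060/1861 ≈ 6.1630e+6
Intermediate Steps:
L(N) = -1 + N/3 (L(N) = N*(⅓) + 2*(-½) = N/3 - 1 = -1 + N/3)
F = -225996080 (F = -7190*31432 = -225996080)
M(Z, b) = -255/b + 3*b/(-1 + Z/3) (M(Z, b) = 3*(b/(-1 + Z/3) - 85/b) = 3*(-85/b + b/(-1 + Z/3)) = -255/b + 3*b/(-1 + Z/3))
F/M(c, 7) = -225996080*7*(-3 - 258)/(3*(255 - 85*(-258) + 3*7²)) = -225996080*(-609/(255 + 21930 + 3*49)) = -225996080*(-609/(255 + 21930 + 147)) = -225996080/(3*(⅐)*(-1/261)*22332) = -225996080/(-7444/203) = -225996080*(-203/7444) = 11469301060/1861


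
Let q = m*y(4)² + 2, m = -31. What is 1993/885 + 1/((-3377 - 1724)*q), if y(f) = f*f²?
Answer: 1290854888267/573209520990 ≈ 2.2520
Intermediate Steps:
y(f) = f³
q = -126974 (q = -31*(4³)² + 2 = -31*64² + 2 = -31*4096 + 2 = -126976 + 2 = -126974)
1993/885 + 1/((-3377 - 1724)*q) = 1993/885 + 1/(-3377 - 1724*(-126974)) = 1993*(1/885) - 1/126974/(-5101) = 1993/885 - 1/5101*(-1/126974) = 1993/885 + 1/647694374 = 1290854888267/573209520990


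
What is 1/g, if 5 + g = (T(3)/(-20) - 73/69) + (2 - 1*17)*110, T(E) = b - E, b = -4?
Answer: -1380/2284877 ≈ -0.00060397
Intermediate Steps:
T(E) = -4 - E
g = -2284877/1380 (g = -5 + (((-4 - 1*3)/(-20) - 73/69) + (2 - 1*17)*110) = -5 + (((-4 - 3)*(-1/20) - 73*1/69) + (2 - 17)*110) = -5 + ((-7*(-1/20) - 73/69) - 15*110) = -5 + ((7/20 - 73/69) - 1650) = -5 + (-977/1380 - 1650) = -5 - 2277977/1380 = -2284877/1380 ≈ -1655.7)
1/g = 1/(-2284877/1380) = -1380/2284877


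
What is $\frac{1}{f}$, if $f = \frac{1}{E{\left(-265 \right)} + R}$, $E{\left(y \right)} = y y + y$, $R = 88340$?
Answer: $158300$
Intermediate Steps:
$E{\left(y \right)} = y + y^{2}$ ($E{\left(y \right)} = y^{2} + y = y + y^{2}$)
$f = \frac{1}{158300}$ ($f = \frac{1}{- 265 \left(1 - 265\right) + 88340} = \frac{1}{\left(-265\right) \left(-264\right) + 88340} = \frac{1}{69960 + 88340} = \frac{1}{158300} \approx 6.3171 \cdot 10^{-6}$)
$\frac{1}{f} = \frac{1}{\frac{1}{158300}} = 158300$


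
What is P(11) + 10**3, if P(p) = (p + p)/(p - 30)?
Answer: 18978/19 ≈ 998.84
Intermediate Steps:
P(p) = 2*p/(-30 + p) (P(p) = (2*p)/(-30 + p) = 2*p/(-30 + p))
P(11) + 10**3 = 2*11/(-30 + 11) + 10**3 = 2*11/(-19) + 1000 = 2*11*(-1/19) + 1000 = -22/19 + 1000 = 18978/19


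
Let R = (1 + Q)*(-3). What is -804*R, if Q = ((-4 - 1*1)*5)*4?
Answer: -238788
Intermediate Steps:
Q = -100 (Q = ((-4 - 1)*5)*4 = -5*5*4 = -25*4 = -100)
R = 297 (R = (1 - 100)*(-3) = -99*(-3) = 297)
-804*R = -804*297 = -238788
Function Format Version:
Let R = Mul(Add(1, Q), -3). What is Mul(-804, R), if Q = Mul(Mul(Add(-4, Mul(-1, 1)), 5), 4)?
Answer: -238788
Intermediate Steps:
Q = -100 (Q = Mul(Mul(Add(-4, -1), 5), 4) = Mul(Mul(-5, 5), 4) = Mul(-25, 4) = -100)
R = 297 (R = Mul(Add(1, -100), -3) = Mul(-99, -3) = 297)
Mul(-804, R) = Mul(-804, 297) = -238788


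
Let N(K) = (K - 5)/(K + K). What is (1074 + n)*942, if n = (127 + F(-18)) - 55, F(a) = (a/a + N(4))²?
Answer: 34568103/32 ≈ 1.0803e+6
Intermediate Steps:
N(K) = (-5 + K)/(2*K) (N(K) = (-5 + K)/((2*K)) = (-5 + K)*(1/(2*K)) = (-5 + K)/(2*K))
F(a) = 49/64 (F(a) = (a/a + (½)*(-5 + 4)/4)² = (1 + (½)*(¼)*(-1))² = (1 - ⅛)² = (7/8)² = 49/64)
n = 4657/64 (n = (127 + 49/64) - 55 = 8177/64 - 55 = 4657/64 ≈ 72.766)
(1074 + n)*942 = (1074 + 4657/64)*942 = (73393/64)*942 = 34568103/32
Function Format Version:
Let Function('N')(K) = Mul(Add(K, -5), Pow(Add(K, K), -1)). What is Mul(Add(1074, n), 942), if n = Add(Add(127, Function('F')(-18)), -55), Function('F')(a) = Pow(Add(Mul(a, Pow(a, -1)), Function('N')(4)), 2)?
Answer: Rational(34568103, 32) ≈ 1.0803e+6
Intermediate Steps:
Function('N')(K) = Mul(Rational(1, 2), Pow(K, -1), Add(-5, K)) (Function('N')(K) = Mul(Add(-5, K), Pow(Mul(2, K), -1)) = Mul(Add(-5, K), Mul(Rational(1, 2), Pow(K, -1))) = Mul(Rational(1, 2), Pow(K, -1), Add(-5, K)))
Function('F')(a) = Rational(49, 64) (Function('F')(a) = Pow(Add(Mul(a, Pow(a, -1)), Mul(Rational(1, 2), Pow(4, -1), Add(-5, 4))), 2) = Pow(Add(1, Mul(Rational(1, 2), Rational(1, 4), -1)), 2) = Pow(Add(1, Rational(-1, 8)), 2) = Pow(Rational(7, 8), 2) = Rational(49, 64))
n = Rational(4657, 64) (n = Add(Add(127, Rational(49, 64)), -55) = Add(Rational(8177, 64), -55) = Rational(4657, 64) ≈ 72.766)
Mul(Add(1074, n), 942) = Mul(Add(1074, Rational(4657, 64)), 942) = Mul(Rational(73393, 64), 942) = Rational(34568103, 32)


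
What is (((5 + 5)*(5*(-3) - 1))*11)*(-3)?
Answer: 5280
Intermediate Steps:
(((5 + 5)*(5*(-3) - 1))*11)*(-3) = ((10*(-15 - 1))*11)*(-3) = ((10*(-16))*11)*(-3) = -160*11*(-3) = -1760*(-3) = 5280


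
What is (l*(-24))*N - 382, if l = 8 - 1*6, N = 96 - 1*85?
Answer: -910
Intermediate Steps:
N = 11 (N = 96 - 85 = 11)
l = 2 (l = 8 - 6 = 2)
(l*(-24))*N - 382 = (2*(-24))*11 - 382 = -48*11 - 382 = -528 - 382 = -910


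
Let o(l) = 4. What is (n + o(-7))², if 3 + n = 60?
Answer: 3721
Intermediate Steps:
n = 57 (n = -3 + 60 = 57)
(n + o(-7))² = (57 + 4)² = 61² = 3721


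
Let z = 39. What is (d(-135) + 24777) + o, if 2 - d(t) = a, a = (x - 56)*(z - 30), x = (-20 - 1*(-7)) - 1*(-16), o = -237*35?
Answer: 16961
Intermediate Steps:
o = -8295
x = 3 (x = (-20 + 7) + 16 = -13 + 16 = 3)
a = -477 (a = (3 - 56)*(39 - 30) = -53*9 = -477)
d(t) = 479 (d(t) = 2 - 1*(-477) = 2 + 477 = 479)
(d(-135) + 24777) + o = (479 + 24777) - 8295 = 25256 - 8295 = 16961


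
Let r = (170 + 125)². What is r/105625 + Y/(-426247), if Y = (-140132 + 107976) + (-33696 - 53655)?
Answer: 1988682882/1800893575 ≈ 1.1043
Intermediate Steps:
Y = -119507 (Y = -32156 - 87351 = -119507)
r = 87025 (r = 295² = 87025)
r/105625 + Y/(-426247) = 87025/105625 - 119507/(-426247) = 87025*(1/105625) - 119507*(-1/426247) = 3481/4225 + 119507/426247 = 1988682882/1800893575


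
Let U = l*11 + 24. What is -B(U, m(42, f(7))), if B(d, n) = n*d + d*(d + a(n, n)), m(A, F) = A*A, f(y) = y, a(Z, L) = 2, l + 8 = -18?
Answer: 394048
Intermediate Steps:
l = -26 (l = -8 - 18 = -26)
m(A, F) = A**2
U = -262 (U = -26*11 + 24 = -286 + 24 = -262)
B(d, n) = d*n + d*(2 + d) (B(d, n) = n*d + d*(d + 2) = d*n + d*(2 + d))
-B(U, m(42, f(7))) = -(-262)*(2 - 262 + 42**2) = -(-262)*(2 - 262 + 1764) = -(-262)*1504 = -1*(-394048) = 394048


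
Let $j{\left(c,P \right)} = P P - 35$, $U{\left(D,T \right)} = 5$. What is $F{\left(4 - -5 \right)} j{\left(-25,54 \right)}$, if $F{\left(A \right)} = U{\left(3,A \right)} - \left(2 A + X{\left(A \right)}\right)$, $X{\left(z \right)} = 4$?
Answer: $-48977$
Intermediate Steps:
$F{\left(A \right)} = 1 - 2 A$ ($F{\left(A \right)} = 5 - \left(2 A + 4\right) = 5 - \left(4 + 2 A\right) = 1 - 2 A$)
$j{\left(c,P \right)} = -35 + P^{2}$ ($j{\left(c,P \right)} = P^{2} - 35 = -35 + P^{2}$)
$F{\left(4 - -5 \right)} j{\left(-25,54 \right)} = \left(1 - 2 \left(4 - -5\right)\right) \left(-35 + 54^{2}\right) = \left(1 - 2 \left(4 + 5\right)\right) \left(-35 + 2916\right) = \left(1 - 18\right) 2881 = \left(-17\right) 2881 = -48977$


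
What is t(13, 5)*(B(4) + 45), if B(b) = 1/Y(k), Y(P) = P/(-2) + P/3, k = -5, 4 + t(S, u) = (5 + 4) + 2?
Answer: 1617/5 ≈ 323.40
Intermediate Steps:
t(S, u) = 7 (t(S, u) = -4 + ((5 + 4) + 2) = -4 + (9 + 2) = -4 + 11 = 7)
Y(P) = -P/6 (Y(P) = P*(-½) + P*(⅓) = -P/2 + P/3 = -P/6)
B(b) = 6/5 (B(b) = 1/(-⅙*(-5)) = 1/(⅚) = 6/5)
t(13, 5)*(B(4) + 45) = 7*(6/5 + 45) = 7*(231/5) = 1617/5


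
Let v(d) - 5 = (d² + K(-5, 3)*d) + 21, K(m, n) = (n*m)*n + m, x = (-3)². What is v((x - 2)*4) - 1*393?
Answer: -983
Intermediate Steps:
x = 9
K(m, n) = m + m*n² (K(m, n) = (m*n)*n + m = m*n² + m = m + m*n²)
v(d) = 26 + d² - 50*d (v(d) = 5 + ((d² + (-5*(1 + 3²))*d) + 21) = 5 + ((d² + (-5*(1 + 9))*d) + 21) = 5 + ((d² + (-5*10)*d) + 21) = 5 + ((d² - 50*d) + 21) = 5 + (21 + d² - 50*d) = 26 + d² - 50*d)
v((x - 2)*4) - 1*393 = (26 + ((9 - 2)*4)² - 50*(9 - 2)*4) - 1*393 = (26 + (7*4)² - 350*4) - 393 = (26 + 28² - 50*28) - 393 = (26 + 784 - 1400) - 393 = -590 - 393 = -983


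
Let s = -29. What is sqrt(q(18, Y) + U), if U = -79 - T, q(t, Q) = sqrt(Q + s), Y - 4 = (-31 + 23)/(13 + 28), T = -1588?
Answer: sqrt(2536629 + 41*I*sqrt(42353))/41 ≈ 38.846 + 0.064608*I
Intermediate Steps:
Y = 156/41 (Y = 4 + (-31 + 23)/(13 + 28) = 4 - 8/41 = 156/41 ≈ 3.8049)
q(t, Q) = sqrt(-29 + Q) (q(t, Q) = sqrt(Q - 29) = sqrt(-29 + Q))
U = 1509 (U = -79 - 1*(-1588) = -79 + 1588 = 1509)
sqrt(q(18, Y) + U) = sqrt(sqrt(-29 + 156/41) + 1509) = sqrt(sqrt(-1033/41) + 1509) = sqrt(I*sqrt(42353)/41 + 1509) = sqrt(1509 + I*sqrt(42353)/41)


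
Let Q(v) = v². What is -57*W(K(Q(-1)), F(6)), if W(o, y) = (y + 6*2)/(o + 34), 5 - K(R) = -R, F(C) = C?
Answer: -513/20 ≈ -25.650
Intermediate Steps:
K(R) = 5 + R (K(R) = 5 - (-1)*R = 5 + R)
W(o, y) = (12 + y)/(34 + o) (W(o, y) = (y + 12)/(34 + o) = (12 + y)/(34 + o))
-57*W(K(Q(-1)), F(6)) = -57*(12 + 6)/(34 + (5 + (-1)²)) = -57*18/(34 + (5 + 1)) = -57*18/(34 + 6) = -57*18/40 = -57*9/20 = -513/20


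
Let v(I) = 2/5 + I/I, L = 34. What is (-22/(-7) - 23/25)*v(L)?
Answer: 389/125 ≈ 3.1120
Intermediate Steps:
v(I) = 7/5 (v(I) = 2*(⅕) + 1 = ⅖ + 1 = 7/5)
(-22/(-7) - 23/25)*v(L) = (-22/(-7) - 23/25)*(7/5) = (-22*(-⅐) - 23*1/25)*(7/5) = (22/7 - 23/25)*(7/5) = (389/175)*(7/5) = 389/125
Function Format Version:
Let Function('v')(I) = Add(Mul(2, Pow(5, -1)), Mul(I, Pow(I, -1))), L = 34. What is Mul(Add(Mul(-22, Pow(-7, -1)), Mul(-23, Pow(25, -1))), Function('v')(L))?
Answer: Rational(389, 125) ≈ 3.1120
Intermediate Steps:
Function('v')(I) = Rational(7, 5) (Function('v')(I) = Add(Mul(2, Rational(1, 5)), 1) = Add(Rational(2, 5), 1) = Rational(7, 5))
Mul(Add(Mul(-22, Pow(-7, -1)), Mul(-23, Pow(25, -1))), Function('v')(L)) = Mul(Add(Mul(-22, Pow(-7, -1)), Mul(-23, Pow(25, -1))), Rational(7, 5)) = Mul(Add(Mul(-22, Rational(-1, 7)), Mul(-23, Rational(1, 25))), Rational(7, 5)) = Mul(Add(Rational(22, 7), Rational(-23, 25)), Rational(7, 5)) = Mul(Rational(389, 175), Rational(7, 5)) = Rational(389, 125)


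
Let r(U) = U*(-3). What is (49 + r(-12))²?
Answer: 7225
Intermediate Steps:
r(U) = -3*U
(49 + r(-12))² = (49 - 3*(-12))² = (49 + 36)² = 85² = 7225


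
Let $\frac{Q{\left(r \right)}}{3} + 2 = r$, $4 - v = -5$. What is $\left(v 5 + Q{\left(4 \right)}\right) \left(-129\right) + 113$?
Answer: $-6466$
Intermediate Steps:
$v = 9$ ($v = 4 - -5 = 4 + 5 = 9$)
$Q{\left(r \right)} = -6 + 3 r$
$\left(v 5 + Q{\left(4 \right)}\right) \left(-129\right) + 113 = \left(9 \cdot 5 + \left(-6 + 3 \cdot 4\right)\right) \left(-129\right) + 113 = \left(45 + \left(-6 + 12\right)\right) \left(-129\right) + 113 = \left(45 + 6\right) \left(-129\right) + 113 = 51 \left(-129\right) + 113 = -6579 + 113 = -6466$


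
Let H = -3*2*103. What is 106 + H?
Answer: -512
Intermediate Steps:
H = -618 (H = -6*103 = -618)
106 + H = 106 - 618 = -512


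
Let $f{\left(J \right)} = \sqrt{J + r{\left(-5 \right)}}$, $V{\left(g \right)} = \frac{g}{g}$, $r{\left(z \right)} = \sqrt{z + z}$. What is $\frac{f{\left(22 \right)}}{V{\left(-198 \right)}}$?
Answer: $\sqrt{22 + i \sqrt{10}} \approx 4.7025 + 0.33624 i$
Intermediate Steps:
$r{\left(z \right)} = \sqrt{2} \sqrt{z}$ ($r{\left(z \right)} = \sqrt{2 z} = \sqrt{2} \sqrt{z}$)
$V{\left(g \right)} = 1$
$f{\left(J \right)} = \sqrt{J + i \sqrt{10}}$ ($f{\left(J \right)} = \sqrt{J + \sqrt{2} \sqrt{-5}} = \sqrt{J + \sqrt{2} i \sqrt{5}} = \sqrt{J + i \sqrt{10}}$)
$\frac{f{\left(22 \right)}}{V{\left(-198 \right)}} = \frac{\sqrt{22 + i \sqrt{10}}}{1} = \sqrt{22 + i \sqrt{10}} \cdot 1 = \sqrt{22 + i \sqrt{10}}$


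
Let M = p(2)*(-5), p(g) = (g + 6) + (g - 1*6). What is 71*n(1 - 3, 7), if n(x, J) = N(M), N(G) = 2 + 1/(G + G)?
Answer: 5609/40 ≈ 140.23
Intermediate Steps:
p(g) = 2*g (p(g) = (6 + g) + (g - 6) = (6 + g) + (-6 + g) = 2*g)
M = -20 (M = (2*2)*(-5) = 4*(-5) = -20)
N(G) = 2 + 1/(2*G)
n(x, J) = 79/40 (n(x, J) = 2 + (1/2)/(-20) = 2 + (1/2)*(-1/20) = 2 - 1/40 = 79/40)
71*n(1 - 3, 7) = 71*(79/40) = 5609/40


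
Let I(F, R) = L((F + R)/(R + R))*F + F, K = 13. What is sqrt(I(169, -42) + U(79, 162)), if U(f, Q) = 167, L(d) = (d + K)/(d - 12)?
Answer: sqrt(9909685)/227 ≈ 13.868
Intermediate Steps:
L(d) = (13 + d)/(-12 + d) (L(d) = (d + 13)/(d - 12) = (13 + d)/(-12 + d))
I(F, R) = F + F*(13 + (F + R)/(2*R))/(-12 + (F + R)/(2*R)) (I(F, R) = ((13 + (F + R)/(R + R))/(-12 + (F + R)/(R + R)))*F + F = ((13 + (F + R)/((2*R)))/(-12 + (F + R)/((2*R))))*F + F = ((13 + (F + R)*(1/(2*R)))/(-12 + (F + R)*(1/(2*R))))*F + F = ((13 + (F + R)/(2*R))/(-12 + (F + R)/(2*R)))*F + F = F*(13 + (F + R)/(2*R))/(-12 + (F + R)/(2*R)) + F = F + F*(13 + (F + R)/(2*R))/(-12 + (F + R)/(2*R)))
sqrt(I(169, -42) + U(79, 162)) = sqrt(2*169*(169 + 2*(-42))/(169 - 23*(-42)) + 167) = sqrt(2*169*(169 - 84)/(169 + 966) + 167) = sqrt(2*169*85/1135 + 167) = sqrt(2*169*(1/1135)*85 + 167) = sqrt(5746/227 + 167) = sqrt(43655/227) = sqrt(9909685)/227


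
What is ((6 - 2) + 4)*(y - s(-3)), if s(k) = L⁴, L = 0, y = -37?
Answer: -296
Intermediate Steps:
s(k) = 0 (s(k) = 0⁴ = 0)
((6 - 2) + 4)*(y - s(-3)) = ((6 - 2) + 4)*(-37 - 1*0) = (4 + 4)*(-37 + 0) = 8*(-37) = -296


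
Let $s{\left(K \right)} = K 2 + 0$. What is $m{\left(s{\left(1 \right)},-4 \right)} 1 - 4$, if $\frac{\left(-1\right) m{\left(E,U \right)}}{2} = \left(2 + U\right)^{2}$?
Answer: $-12$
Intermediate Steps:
$s{\left(K \right)} = 2 K$ ($s{\left(K \right)} = 2 K + 0 = 2 K$)
$m{\left(E,U \right)} = - 2 \left(2 + U\right)^{2}$
$m{\left(s{\left(1 \right)},-4 \right)} 1 - 4 = - 2 \left(2 - 4\right)^{2} \cdot 1 - 4 = - 2 \left(-2\right)^{2} \cdot 1 - 4 = \left(-2\right) 4 \cdot 1 - 4 = \left(-8\right) 1 - 4 = -8 - 4 = -12$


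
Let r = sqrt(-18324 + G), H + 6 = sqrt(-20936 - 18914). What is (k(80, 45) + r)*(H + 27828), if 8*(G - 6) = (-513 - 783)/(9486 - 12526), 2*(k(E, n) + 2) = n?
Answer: (7790 + I*sqrt(2645111505))*(27822 + 5*I*sqrt(1594))/380 ≈ 5.4333e+5 + 3.7696e+6*I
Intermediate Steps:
k(E, n) = -2 + n/2
G = 9201/1520 (G = 6 + ((-513 - 783)/(9486 - 12526))/8 = 6 + (-1296/(-3040))/8 = 6 + (-1296*(-1/3040))/8 = 6 + (1/8)*(81/190) = 6 + 81/1520 = 9201/1520 ≈ 6.0533)
H = -6 + 5*I*sqrt(1594) (H = -6 + sqrt(-20936 - 18914) = -6 + sqrt(-39850) = -6 + 5*I*sqrt(1594) ≈ -6.0 + 199.62*I)
r = I*sqrt(2645111505)/380 (r = sqrt(-18324 + 9201/1520) = sqrt(-27843279/1520) = I*sqrt(2645111505)/380 ≈ 135.34*I)
(k(80, 45) + r)*(H + 27828) = ((-2 + (1/2)*45) + I*sqrt(2645111505)/380)*((-6 + 5*I*sqrt(1594)) + 27828) = ((-2 + 45/2) + I*sqrt(2645111505)/380)*(27822 + 5*I*sqrt(1594)) = (41/2 + I*sqrt(2645111505)/380)*(27822 + 5*I*sqrt(1594)) = (27822 + 5*I*sqrt(1594))*(41/2 + I*sqrt(2645111505)/380)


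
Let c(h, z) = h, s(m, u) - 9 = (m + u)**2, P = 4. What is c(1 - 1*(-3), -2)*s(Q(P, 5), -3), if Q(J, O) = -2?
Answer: 136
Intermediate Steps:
s(m, u) = 9 + (m + u)**2
c(1 - 1*(-3), -2)*s(Q(P, 5), -3) = (1 - 1*(-3))*(9 + (-2 - 3)**2) = (1 + 3)*(9 + (-5)**2) = 4*(9 + 25) = 4*34 = 136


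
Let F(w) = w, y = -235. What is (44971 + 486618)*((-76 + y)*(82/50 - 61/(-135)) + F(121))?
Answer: -190020209173/675 ≈ -2.8151e+8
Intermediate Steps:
(44971 + 486618)*((-76 + y)*(82/50 - 61/(-135)) + F(121)) = (44971 + 486618)*((-76 - 235)*(82/50 - 61/(-135)) + 121) = 531589*(-311*(82*(1/50) - 61*(-1/135)) + 121) = 531589*(-311*(41/25 + 61/135) + 121) = 531589*(-311*1412/675 + 121) = 531589*(-439132/675 + 121) = 531589*(-357457/675) = -190020209173/675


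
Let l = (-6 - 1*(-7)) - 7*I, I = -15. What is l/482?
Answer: 53/241 ≈ 0.21992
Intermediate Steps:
l = 106 (l = (-6 - 1*(-7)) - 7*(-15) = (-6 + 7) + 105 = 1 + 105 = 106)
l/482 = 106/482 = 106*(1/482) = 53/241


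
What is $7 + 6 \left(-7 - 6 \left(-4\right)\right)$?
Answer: $109$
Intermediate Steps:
$7 + 6 \left(-7 - 6 \left(-4\right)\right) = 7 + 6 \left(-7 - -24\right) = 7 + 6 \left(-7 + 24\right) = 7 + 6 \cdot 17 = 7 + 102 = 109$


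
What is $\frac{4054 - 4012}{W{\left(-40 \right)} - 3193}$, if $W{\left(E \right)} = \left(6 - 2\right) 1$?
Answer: $- \frac{14}{1063} \approx -0.01317$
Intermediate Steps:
$W{\left(E \right)} = 4$ ($W{\left(E \right)} = 4 \cdot 1 = 4$)
$\frac{4054 - 4012}{W{\left(-40 \right)} - 3193} = \frac{4054 - 4012}{4 - 3193} = \frac{42}{-3189} = 42 \left(- \frac{1}{3189}\right) = - \frac{14}{1063}$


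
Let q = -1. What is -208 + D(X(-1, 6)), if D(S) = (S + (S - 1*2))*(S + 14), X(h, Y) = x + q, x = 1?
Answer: -236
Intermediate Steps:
X(h, Y) = 0 (X(h, Y) = 1 - 1 = 0)
D(S) = (-2 + 2*S)*(14 + S) (D(S) = (S + (S - 2))*(14 + S) = (S + (-2 + S))*(14 + S) = (-2 + 2*S)*(14 + S))
-208 + D(X(-1, 6)) = -208 + (-28 + 2*0² + 26*0) = -208 + (-28 + 2*0 + 0) = -208 + (-28 + 0 + 0) = -208 - 28 = -236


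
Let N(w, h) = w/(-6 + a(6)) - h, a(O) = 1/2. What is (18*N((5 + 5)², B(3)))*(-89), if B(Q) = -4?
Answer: 249912/11 ≈ 22719.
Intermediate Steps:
a(O) = ½
N(w, h) = -h - 2*w/11 (N(w, h) = w/(-6 + ½) - h = w/(-11/2) - h = -2*w/11 - h = -h - 2*w/11)
(18*N((5 + 5)², B(3)))*(-89) = (18*(-1*(-4) - 2*(5 + 5)²/11))*(-89) = (18*(4 - 2/11*10²))*(-89) = (18*(4 - 2/11*100))*(-89) = (18*(4 - 200/11))*(-89) = (18*(-156/11))*(-89) = -2808/11*(-89) = 249912/11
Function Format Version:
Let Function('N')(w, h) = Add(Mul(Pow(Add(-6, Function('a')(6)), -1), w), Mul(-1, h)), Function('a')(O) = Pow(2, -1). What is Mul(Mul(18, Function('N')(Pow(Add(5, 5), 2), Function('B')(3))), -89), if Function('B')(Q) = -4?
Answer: Rational(249912, 11) ≈ 22719.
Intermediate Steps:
Function('a')(O) = Rational(1, 2)
Function('N')(w, h) = Add(Mul(-1, h), Mul(Rational(-2, 11), w)) (Function('N')(w, h) = Add(Mul(Pow(Add(-6, Rational(1, 2)), -1), w), Mul(-1, h)) = Add(Mul(Pow(Rational(-11, 2), -1), w), Mul(-1, h)) = Add(Mul(Rational(-2, 11), w), Mul(-1, h)) = Add(Mul(-1, h), Mul(Rational(-2, 11), w)))
Mul(Mul(18, Function('N')(Pow(Add(5, 5), 2), Function('B')(3))), -89) = Mul(Mul(18, Add(Mul(-1, -4), Mul(Rational(-2, 11), Pow(Add(5, 5), 2)))), -89) = Mul(Mul(18, Add(4, Mul(Rational(-2, 11), Pow(10, 2)))), -89) = Mul(Mul(18, Add(4, Mul(Rational(-2, 11), 100))), -89) = Mul(Mul(18, Add(4, Rational(-200, 11))), -89) = Mul(Mul(18, Rational(-156, 11)), -89) = Mul(Rational(-2808, 11), -89) = Rational(249912, 11)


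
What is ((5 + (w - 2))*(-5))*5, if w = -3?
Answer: 0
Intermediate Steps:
((5 + (w - 2))*(-5))*5 = ((5 + (-3 - 2))*(-5))*5 = ((5 - 5)*(-5))*5 = (0*(-5))*5 = 0*5 = 0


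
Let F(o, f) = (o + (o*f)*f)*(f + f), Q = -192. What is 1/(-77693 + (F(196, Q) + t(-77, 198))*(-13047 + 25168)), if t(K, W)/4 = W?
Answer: -1/33631006288421 ≈ -2.9734e-14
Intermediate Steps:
t(K, W) = 4*W
F(o, f) = 2*f*(o + o*f²) (F(o, f) = (o + (f*o)*f)*(2*f) = (o + o*f²)*(2*f) = 2*f*(o + o*f²))
1/(-77693 + (F(196, Q) + t(-77, 198))*(-13047 + 25168)) = 1/(-77693 + (2*(-192)*196*(1 + (-192)²) + 4*198)*(-13047 + 25168)) = 1/(-77693 + (2*(-192)*196*(1 + 36864) + 792)*12121) = 1/(-77693 + (2*(-192)*196*36865 + 792)*12121) = 1/(-77693 + (-2774607360 + 792)*12121) = 1/(-77693 - 2774606568*12121) = 1/(-77693 - 33631006210728) = 1/(-33631006288421) = -1/33631006288421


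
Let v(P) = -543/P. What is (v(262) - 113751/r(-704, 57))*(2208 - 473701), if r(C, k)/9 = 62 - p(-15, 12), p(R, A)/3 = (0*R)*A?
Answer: 394295922603/4061 ≈ 9.7093e+7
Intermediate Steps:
p(R, A) = 0 (p(R, A) = 3*((0*R)*A) = 3*(0*A) = 3*0 = 0)
r(C, k) = 558 (r(C, k) = 9*(62 - 1*0) = 9*(62 + 0) = 9*62 = 558)
(v(262) - 113751/r(-704, 57))*(2208 - 473701) = (-543/262 - 113751/558)*(2208 - 473701) = (-543*1/262 - 113751*1/558)*(-471493) = (-543/262 - 12639/62)*(-471493) = -836271/4061*(-471493) = 394295922603/4061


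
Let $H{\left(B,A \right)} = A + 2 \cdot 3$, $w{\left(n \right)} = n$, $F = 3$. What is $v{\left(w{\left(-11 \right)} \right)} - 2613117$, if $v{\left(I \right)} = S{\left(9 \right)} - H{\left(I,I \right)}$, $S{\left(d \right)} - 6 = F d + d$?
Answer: $-2613070$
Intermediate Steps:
$H{\left(B,A \right)} = 6 + A$ ($H{\left(B,A \right)} = A + 6 = 6 + A$)
$S{\left(d \right)} = 6 + 4 d$ ($S{\left(d \right)} = 6 + \left(3 d + d\right) = 6 + 4 d$)
$v{\left(I \right)} = 36 - I$ ($v{\left(I \right)} = \left(6 + 4 \cdot 9\right) - \left(6 + I\right) = \left(6 + 36\right) - \left(6 + I\right) = 42 - \left(6 + I\right) = 36 - I$)
$v{\left(w{\left(-11 \right)} \right)} - 2613117 = \left(36 - -11\right) - 2613117 = \left(36 + 11\right) - 2613117 = 47 - 2613117 = -2613070$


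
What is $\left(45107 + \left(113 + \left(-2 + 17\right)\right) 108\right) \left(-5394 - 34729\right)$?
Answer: $-2364488513$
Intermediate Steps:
$\left(45107 + \left(113 + \left(-2 + 17\right)\right) 108\right) \left(-5394 - 34729\right) = \left(45107 + \left(113 + 15\right) 108\right) \left(-40123\right) = \left(45107 + 128 \cdot 108\right) \left(-40123\right) = \left(45107 + 13824\right) \left(-40123\right) = 58931 \left(-40123\right) = -2364488513$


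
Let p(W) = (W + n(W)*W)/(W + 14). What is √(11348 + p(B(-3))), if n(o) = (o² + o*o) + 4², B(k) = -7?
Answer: √11233 ≈ 105.99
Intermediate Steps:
n(o) = 16 + 2*o² (n(o) = (o² + o²) + 16 = 2*o² + 16 = 16 + 2*o²)
p(W) = (W + W*(16 + 2*W²))/(14 + W) (p(W) = (W + (16 + 2*W²)*W)/(W + 14) = (W + W*(16 + 2*W²))/(14 + W))
√(11348 + p(B(-3))) = √(11348 - 7*(17 + 2*(-7)²)/(14 - 7)) = √(11348 - 7*(17 + 2*49)/7) = √(11348 - 7*⅐*(17 + 98)) = √(11348 - 7*⅐*115) = √(11348 - 115) = √11233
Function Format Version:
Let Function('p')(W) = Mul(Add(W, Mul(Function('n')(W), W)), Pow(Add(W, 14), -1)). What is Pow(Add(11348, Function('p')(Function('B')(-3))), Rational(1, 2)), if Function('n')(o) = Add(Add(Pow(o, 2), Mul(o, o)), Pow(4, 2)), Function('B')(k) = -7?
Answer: Pow(11233, Rational(1, 2)) ≈ 105.99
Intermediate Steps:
Function('n')(o) = Add(16, Mul(2, Pow(o, 2))) (Function('n')(o) = Add(Add(Pow(o, 2), Pow(o, 2)), 16) = Add(Mul(2, Pow(o, 2)), 16) = Add(16, Mul(2, Pow(o, 2))))
Function('p')(W) = Mul(Pow(Add(14, W), -1), Add(W, Mul(W, Add(16, Mul(2, Pow(W, 2)))))) (Function('p')(W) = Mul(Add(W, Mul(Add(16, Mul(2, Pow(W, 2))), W)), Pow(Add(W, 14), -1)) = Mul(Add(W, Mul(W, Add(16, Mul(2, Pow(W, 2))))), Pow(Add(14, W), -1)) = Mul(Pow(Add(14, W), -1), Add(W, Mul(W, Add(16, Mul(2, Pow(W, 2)))))))
Pow(Add(11348, Function('p')(Function('B')(-3))), Rational(1, 2)) = Pow(Add(11348, Mul(-7, Pow(Add(14, -7), -1), Add(17, Mul(2, Pow(-7, 2))))), Rational(1, 2)) = Pow(Add(11348, Mul(-7, Pow(7, -1), Add(17, Mul(2, 49)))), Rational(1, 2)) = Pow(Add(11348, Mul(-7, Rational(1, 7), Add(17, 98))), Rational(1, 2)) = Pow(Add(11348, Mul(-7, Rational(1, 7), 115)), Rational(1, 2)) = Pow(Add(11348, -115), Rational(1, 2)) = Pow(11233, Rational(1, 2))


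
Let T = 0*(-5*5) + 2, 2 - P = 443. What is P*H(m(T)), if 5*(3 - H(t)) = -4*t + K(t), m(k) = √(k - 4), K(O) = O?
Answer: -1323 - 1323*I*√2/5 ≈ -1323.0 - 374.2*I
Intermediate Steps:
P = -441 (P = 2 - 1*443 = 2 - 443 = -441)
T = 2 (T = 0*(-25) + 2 = 0 + 2 = 2)
m(k) = √(-4 + k)
H(t) = 3 + 3*t/5 (H(t) = 3 - (-4*t + t)/5 = 3 - (-3)*t/5 = 3 + 3*t/5)
P*H(m(T)) = -441*(3 + 3*√(-4 + 2)/5) = -441*(3 + 3*√(-2)/5) = -441*(3 + 3*(I*√2)/5) = -441*(3 + 3*I*√2/5) = -1323 - 1323*I*√2/5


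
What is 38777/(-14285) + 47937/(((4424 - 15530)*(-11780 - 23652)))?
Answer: -5086122290113/1873752936240 ≈ -2.7144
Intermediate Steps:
38777/(-14285) + 47937/(((4424 - 15530)*(-11780 - 23652))) = 38777*(-1/14285) + 47937/((-11106*(-35432))) = -38777/14285 + 47937/393507792 = -38777/14285 + 47937*(1/393507792) = -38777/14285 + 15979/131169264 = -5086122290113/1873752936240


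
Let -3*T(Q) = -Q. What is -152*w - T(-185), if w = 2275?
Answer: -1037215/3 ≈ -3.4574e+5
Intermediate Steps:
T(Q) = Q/3 (T(Q) = -(-1)*Q/3 = Q/3)
-152*w - T(-185) = -152*2275 - (-185)/3 = -345800 - 1*(-185/3) = -345800 + 185/3 = -1037215/3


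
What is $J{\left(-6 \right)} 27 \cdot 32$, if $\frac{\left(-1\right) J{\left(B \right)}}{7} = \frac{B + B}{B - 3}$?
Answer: $-8064$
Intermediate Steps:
$J{\left(B \right)} = - \frac{14 B}{-3 + B}$ ($J{\left(B \right)} = - 7 \frac{B + B}{B - 3} = - 7 \frac{2 B}{-3 + B} = - \frac{14 B}{-3 + B}$)
$J{\left(-6 \right)} 27 \cdot 32 = \left(-14\right) \left(-6\right) \frac{1}{-3 - 6} \cdot 27 \cdot 32 = \left(-14\right) \left(-6\right) \frac{1}{-9} \cdot 27 \cdot 32 = \left(-14\right) \left(-6\right) \left(- \frac{1}{9}\right) 27 \cdot 32 = \left(- \frac{28}{3}\right) 27 \cdot 32 = \left(-252\right) 32 = -8064$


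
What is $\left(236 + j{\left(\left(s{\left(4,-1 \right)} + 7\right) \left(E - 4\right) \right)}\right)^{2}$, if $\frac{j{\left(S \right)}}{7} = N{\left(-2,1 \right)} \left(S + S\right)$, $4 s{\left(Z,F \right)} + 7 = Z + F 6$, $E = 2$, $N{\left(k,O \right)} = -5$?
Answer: $811801$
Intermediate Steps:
$s{\left(Z,F \right)} = - \frac{7}{4} + \frac{Z}{4} + \frac{3 F}{2}$ ($s{\left(Z,F \right)} = - \frac{7}{4} + \frac{Z + F 6}{4} = - \frac{7}{4} + \frac{Z + 6 F}{4} = - \frac{7}{4} + \left(\frac{Z}{4} + \frac{3 F}{2}\right) = - \frac{7}{4} + \frac{Z}{4} + \frac{3 F}{2}$)
$j{\left(S \right)} = - 70 S$ ($j{\left(S \right)} = 7 \left(- 5 \left(S + S\right)\right) = 7 \left(- 5 \cdot 2 S\right) = 7 \left(- 10 S\right) = - 70 S$)
$\left(236 + j{\left(\left(s{\left(4,-1 \right)} + 7\right) \left(E - 4\right) \right)}\right)^{2} = \left(236 - 70 \left(\left(- \frac{7}{4} + \frac{1}{4} \cdot 4 + \frac{3}{2} \left(-1\right)\right) + 7\right) \left(2 - 4\right)\right)^{2} = \left(236 - 70 \left(\left(- \frac{7}{4} + 1 - \frac{3}{2}\right) + 7\right) \left(-2\right)\right)^{2} = \left(236 - 70 \left(- \frac{9}{4} + 7\right) \left(-2\right)\right)^{2} = \left(236 - 70 \cdot \frac{19}{4} \left(-2\right)\right)^{2} = \left(236 - -665\right)^{2} = \left(236 + 665\right)^{2} = 901^{2} = 811801$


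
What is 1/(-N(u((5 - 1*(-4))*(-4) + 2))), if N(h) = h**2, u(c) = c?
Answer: -1/1156 ≈ -0.00086505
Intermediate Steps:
1/(-N(u((5 - 1*(-4))*(-4) + 2))) = 1/(-((5 - 1*(-4))*(-4) + 2)**2) = 1/(-((5 + 4)*(-4) + 2)**2) = 1/(-(9*(-4) + 2)**2) = 1/(-(-36 + 2)**2) = 1/(-1*(-34)**2) = 1/(-1*1156) = 1/(-1156) = -1/1156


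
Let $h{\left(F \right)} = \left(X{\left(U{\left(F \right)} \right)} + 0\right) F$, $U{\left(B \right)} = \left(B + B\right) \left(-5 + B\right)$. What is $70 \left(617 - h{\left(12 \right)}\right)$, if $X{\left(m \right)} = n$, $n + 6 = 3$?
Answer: $45710$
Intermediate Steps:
$U{\left(B \right)} = 2 B \left(-5 + B\right)$
$n = -3$ ($n = -6 + 3 = -3$)
$X{\left(m \right)} = -3$
$h{\left(F \right)} = - 3 F$ ($h{\left(F \right)} = \left(-3 + 0\right) F = - 3 F$)
$70 \left(617 - h{\left(12 \right)}\right) = 70 \left(617 - \left(-3\right) 12\right) = 70 \left(617 - -36\right) = 70 \left(617 + 36\right) = 70 \cdot 653 = 45710$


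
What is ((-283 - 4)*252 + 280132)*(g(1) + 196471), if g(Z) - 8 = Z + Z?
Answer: 40830323648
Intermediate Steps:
g(Z) = 8 + 2*Z (g(Z) = 8 + (Z + Z) = 8 + 2*Z)
((-283 - 4)*252 + 280132)*(g(1) + 196471) = ((-283 - 4)*252 + 280132)*((8 + 2*1) + 196471) = (-287*252 + 280132)*((8 + 2) + 196471) = (-72324 + 280132)*(10 + 196471) = 207808*196481 = 40830323648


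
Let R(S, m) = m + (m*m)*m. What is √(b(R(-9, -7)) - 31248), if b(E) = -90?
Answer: 3*I*√3482 ≈ 177.03*I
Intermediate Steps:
R(S, m) = m + m³ (R(S, m) = m + m²*m = m + m³)
√(b(R(-9, -7)) - 31248) = √(-90 - 31248) = √(-31338) = 3*I*√3482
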